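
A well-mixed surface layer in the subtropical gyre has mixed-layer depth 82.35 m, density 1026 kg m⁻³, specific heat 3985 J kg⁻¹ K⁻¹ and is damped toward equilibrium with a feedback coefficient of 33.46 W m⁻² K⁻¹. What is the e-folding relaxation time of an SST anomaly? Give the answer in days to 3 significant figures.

116 days

Areal heat capacity C = ρ c_p D = 1026 × 3985 × 82.35 = 3.37×10^8 J/(m^2 K).
Relaxation time τ = C / λ = 3.37×10^8 / 33.46 = 1.01×10^7 s.
In days: 1.01×10^7 s / (86400 s/day) = 116 days.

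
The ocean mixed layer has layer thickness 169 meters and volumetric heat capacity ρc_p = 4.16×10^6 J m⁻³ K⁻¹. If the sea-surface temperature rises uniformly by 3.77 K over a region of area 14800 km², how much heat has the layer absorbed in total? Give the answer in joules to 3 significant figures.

Areal heat capacity C = ρc_p × D = 4.16×10^6 × 169 = 7.03×10^8 J m⁻² K⁻¹.
Heat per unit area: q = C ΔT = 7.03×10^8 × 3.77 = 2.65×10^9 J/m².
Total heat: Q = q × A = 2.65×10^9 × (14800 × 10⁶ m²) = 3.92×10^19 J.

3.92×10^19 J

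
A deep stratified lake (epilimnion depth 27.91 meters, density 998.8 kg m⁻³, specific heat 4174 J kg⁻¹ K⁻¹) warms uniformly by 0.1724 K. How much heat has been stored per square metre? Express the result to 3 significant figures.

2.01×10^7

Areal heat capacity C = ρ c_p D = 998.8 × 4174 × 27.91 = 1.16×10^8 J m⁻² K⁻¹.
ΔQ = C ΔT = 1.16×10^8 × 0.1724 = 2.01×10^7 J/m².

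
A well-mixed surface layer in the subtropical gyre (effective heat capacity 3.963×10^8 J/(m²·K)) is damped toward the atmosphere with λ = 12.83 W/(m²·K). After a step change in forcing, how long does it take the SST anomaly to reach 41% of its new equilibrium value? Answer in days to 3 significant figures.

189 days

Areal heat capacity C = 3.963×10^8 J/(m²·K) (given).
τ = C / λ = 3.96×10^8 / 12.83 = 3.09×10^7 s.
Fraction reached: 1 − e^(−t/τ) = 0.41 ⇒ t = −τ ln(1 − 0.41) = τ × 0.528.
t = 1.63×10^7 s = 189 days.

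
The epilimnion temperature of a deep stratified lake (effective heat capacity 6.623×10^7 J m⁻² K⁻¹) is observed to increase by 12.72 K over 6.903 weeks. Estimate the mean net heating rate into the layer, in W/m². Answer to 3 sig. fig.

202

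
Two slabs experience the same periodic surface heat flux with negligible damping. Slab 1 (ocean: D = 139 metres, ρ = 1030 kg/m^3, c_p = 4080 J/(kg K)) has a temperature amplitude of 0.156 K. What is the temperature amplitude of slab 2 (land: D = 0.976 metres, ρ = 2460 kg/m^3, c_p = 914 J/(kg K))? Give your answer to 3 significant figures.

C_ocean = 5.84×10^8 J/(m²·K); C_land = 2.19×10^6 J/(m²·K).
A ∝ 1/C ⇒ A_land = A_ocean × C_ocean/C_land = 0.156 × 266 = 41.5 K.

41.5 K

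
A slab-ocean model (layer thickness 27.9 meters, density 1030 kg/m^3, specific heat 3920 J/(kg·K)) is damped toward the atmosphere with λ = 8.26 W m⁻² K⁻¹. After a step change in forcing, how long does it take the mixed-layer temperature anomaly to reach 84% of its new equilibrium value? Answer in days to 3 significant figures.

289 days

Areal heat capacity C = ρ c_p D = 1030 × 3920 × 27.9 = 1.13×10^8 J/(m²·K).
τ = C / λ = 1.13×10^8 / 8.26 = 1.36×10^7 s.
Fraction reached: 1 − e^(−t/τ) = 0.84 ⇒ t = −τ ln(1 − 0.84) = τ × 1.83.
t = 2.50×10^7 s = 289 days.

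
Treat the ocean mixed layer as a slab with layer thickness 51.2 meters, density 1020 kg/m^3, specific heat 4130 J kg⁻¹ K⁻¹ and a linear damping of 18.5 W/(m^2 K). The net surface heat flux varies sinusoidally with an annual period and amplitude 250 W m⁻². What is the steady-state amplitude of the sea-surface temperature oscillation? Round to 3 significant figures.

Areal heat capacity C = ρ c_p D = 1020 × 4130 × 51.2 = 2.16×10^8 J/(m²·K).
Angular frequency ω = 2π / T = 2π / 3.15×10^7 s = 1.99×10^-7 s⁻¹.
√((Cω)² + λ²) = √((43.0)² + 18.5²) = 46.8 W/(m²·K).
Amplitude A = F₀ / √((Cω)²+λ²) = 250 / 46.8 = 5.34 K.

5.34 K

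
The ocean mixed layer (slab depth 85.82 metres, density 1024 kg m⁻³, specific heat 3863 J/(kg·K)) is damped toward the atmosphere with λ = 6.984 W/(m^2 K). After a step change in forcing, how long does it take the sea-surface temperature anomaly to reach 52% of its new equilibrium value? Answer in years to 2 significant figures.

Areal heat capacity C = ρ c_p D = 1024 × 3863 × 85.82 = 3.39×10^8 J/(m²·K).
τ = C / λ = 3.39×10^8 / 6.984 = 4.86×10^7 s.
Fraction reached: 1 − e^(−t/τ) = 0.52 ⇒ t = −τ ln(1 − 0.52) = τ × 0.734.
t = 3.57×10^7 s = 1.13 years.

1.1 years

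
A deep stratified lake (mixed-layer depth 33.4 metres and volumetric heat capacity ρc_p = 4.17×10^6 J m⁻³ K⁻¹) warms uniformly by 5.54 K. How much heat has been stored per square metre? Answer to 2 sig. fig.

7.7×10^8

Areal heat capacity C = ρc_p × D = 4.17×10^6 × 33.4 = 1.39×10^8 J/(m²·K).
ΔQ = C ΔT = 1.39×10^8 × 5.54 = 7.72×10^8 J/m².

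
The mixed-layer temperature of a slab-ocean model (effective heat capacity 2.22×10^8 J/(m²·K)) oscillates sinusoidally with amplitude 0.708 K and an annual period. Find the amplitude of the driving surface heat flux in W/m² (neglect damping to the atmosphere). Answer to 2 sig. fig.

31

Areal heat capacity C = 2.22×10^8 J/(m²·K) (given).
ω = 2π / 3.15×10^7 s = 1.99×10^-7 s⁻¹.
Cω = 2.22×10^8 × 1.99×10^-7 = 44.2 W/(m²·K).
F₀ = A × Cω = 0.708 × 44.2 = 31.3 W/m².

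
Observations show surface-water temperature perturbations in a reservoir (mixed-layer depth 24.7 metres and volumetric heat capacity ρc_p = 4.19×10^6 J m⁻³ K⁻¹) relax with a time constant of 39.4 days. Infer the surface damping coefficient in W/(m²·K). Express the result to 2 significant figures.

Areal heat capacity C = ρc_p × D = 4.19×10^6 × 24.7 = 1.03×10^8 J/(m^2 K).
τ = 39.4 days = 3.40×10^6 s.
λ = C / τ = 1.03×10^8 / 3.40×10^6 = 30.4 W/(m²·K).

30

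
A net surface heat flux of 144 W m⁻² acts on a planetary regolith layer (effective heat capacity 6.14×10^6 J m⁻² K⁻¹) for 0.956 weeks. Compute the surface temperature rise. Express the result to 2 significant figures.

Areal heat capacity C = 6.14×10^6 J m⁻² K⁻¹ (given).
Net heat input Q = F Δt = 144 × (0.956 weeks × 6.048×10^5 s/week) = 8.33×10^7 J/m².
ΔT = Q / C = 8.33×10^7 / 6.14×10^6 = 13.6 K.

14 K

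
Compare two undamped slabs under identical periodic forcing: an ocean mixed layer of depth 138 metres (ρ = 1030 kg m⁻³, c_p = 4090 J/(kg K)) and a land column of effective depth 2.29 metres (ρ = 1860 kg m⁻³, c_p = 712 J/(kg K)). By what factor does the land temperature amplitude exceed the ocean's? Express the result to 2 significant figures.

C_ocean = 1030 × 4090 × 138 = 5.81×10^8 J/(m²·K).
C_land = 1860 × 712 × 2.29 = 3.03×10^6 J/(m²·K).
Undamped amplitude ∝ 1/C, so A_land/A_ocean = C_ocean/C_land = 192.

190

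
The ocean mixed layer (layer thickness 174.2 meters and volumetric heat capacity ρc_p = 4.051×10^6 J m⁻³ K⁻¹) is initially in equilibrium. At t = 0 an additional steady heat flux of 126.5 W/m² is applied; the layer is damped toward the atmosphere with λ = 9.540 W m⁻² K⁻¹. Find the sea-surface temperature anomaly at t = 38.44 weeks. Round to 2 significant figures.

3.6 K

Areal heat capacity C = ρc_p × D = 4.051×10^6 × 174.2 = 7.06×10^8 J/(m²·K).
τ = C / λ = 7.06×10^8 / 9.540 = 7.40×10^7 s.
Equilibrium anomaly ΔT_eq = F / λ = 126.5 / 9.540 = 13.3 K.
t = 38.44 weeks = 2.32×10^7 s, so t/τ = 0.314.
ΔT(t) = ΔT_eq (1 − e^(−t/τ)) = 13.3 × (1 − e^−0.314) = 3.58 K.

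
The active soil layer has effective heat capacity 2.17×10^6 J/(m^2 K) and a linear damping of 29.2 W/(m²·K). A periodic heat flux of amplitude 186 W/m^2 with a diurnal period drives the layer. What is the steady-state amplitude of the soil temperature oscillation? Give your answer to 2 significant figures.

1.2 K

Areal heat capacity C = 2.17×10^6 J/(m^2 K) (given).
Angular frequency ω = 2π / T = 2π / 86400 s = 7.27×10^-5 s⁻¹.
√((Cω)² + λ²) = √((158)² + 29.2²) = 160 W/(m²·K).
Amplitude A = F₀ / √((Cω)²+λ²) = 186 / 160 = 1.16 K.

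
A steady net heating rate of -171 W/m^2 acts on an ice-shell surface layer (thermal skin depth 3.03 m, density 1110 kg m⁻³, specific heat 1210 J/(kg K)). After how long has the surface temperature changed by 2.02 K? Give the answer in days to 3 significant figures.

Areal heat capacity C = ρ c_p D = 1110 × 1210 × 3.03 = 4.07×10^6 J m⁻² K⁻¹.
Time required: Δt = C ΔT / F = 4.07×10^6 × -2.02 / -171 = 48100 s.
In days: 48100 s / (86400 s/day) = 0.556 days.

0.556 days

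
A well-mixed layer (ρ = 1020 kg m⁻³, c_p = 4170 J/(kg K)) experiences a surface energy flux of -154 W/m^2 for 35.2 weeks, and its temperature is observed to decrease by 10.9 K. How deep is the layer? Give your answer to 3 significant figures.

70.7 m

Heat input Q = F Δt = -154 × 2.13×10^7 s = -3.28×10^9 J/m².
Required areal heat capacity C = Q / ΔT = 3.01×10^8 J/(m²·K).
Depth D = C / (ρ c_p) = 3.01×10^8 / (1020 × 4170) = 70.7 m.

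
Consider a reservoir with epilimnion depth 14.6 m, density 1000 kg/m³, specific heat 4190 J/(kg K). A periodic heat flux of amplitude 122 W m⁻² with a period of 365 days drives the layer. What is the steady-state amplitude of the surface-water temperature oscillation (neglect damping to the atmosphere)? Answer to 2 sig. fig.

10 K

Areal heat capacity C = ρ c_p D = 1000 × 4190 × 14.6 = 6.12×10^7 J/(m^2 K).
Angular frequency ω = 2π / T = 2π / 3.15×10^7 s = 1.99×10^-7 s⁻¹.
Cω = 6.12×10^7 × 1.99×10^-7 = 12.2 W/(m²·K).
Amplitude A = F₀ / (Cω) = 122 / 12.2 = 10.0 K.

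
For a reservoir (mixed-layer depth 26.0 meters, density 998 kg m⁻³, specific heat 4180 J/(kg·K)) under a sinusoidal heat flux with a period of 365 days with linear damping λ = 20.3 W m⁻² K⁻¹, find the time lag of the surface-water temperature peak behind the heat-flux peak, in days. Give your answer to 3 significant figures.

47.4 days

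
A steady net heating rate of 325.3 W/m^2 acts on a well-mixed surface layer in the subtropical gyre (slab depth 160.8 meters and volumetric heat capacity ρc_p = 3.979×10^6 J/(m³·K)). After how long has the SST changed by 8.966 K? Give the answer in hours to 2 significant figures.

4900 hours

Areal heat capacity C = ρc_p × D = 3.979×10^6 × 160.8 = 6.40×10^8 J/(m^2 K).
Time required: Δt = C ΔT / F = 6.40×10^8 × 8.966 / 325.3 = 1.76×10^7 s.
In hours: 1.76×10^7 s / (3600 s/hour) = 4900 hours.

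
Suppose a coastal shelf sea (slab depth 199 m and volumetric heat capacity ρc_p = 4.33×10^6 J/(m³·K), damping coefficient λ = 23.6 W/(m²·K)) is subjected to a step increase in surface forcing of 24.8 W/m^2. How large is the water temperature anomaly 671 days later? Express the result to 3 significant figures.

Areal heat capacity C = ρc_p × D = 4.33×10^6 × 199 = 8.62×10^8 J/(m²·K).
τ = C / λ = 8.62×10^8 / 23.6 = 3.65×10^7 s.
Equilibrium anomaly ΔT_eq = F / λ = 24.8 / 23.6 = 1.05 K.
t = 671 days = 5.80×10^7 s, so t/τ = 1.59.
ΔT(t) = ΔT_eq (1 − e^(−t/τ)) = 1.05 × (1 − e^−1.59) = 0.836 K.

0.836 K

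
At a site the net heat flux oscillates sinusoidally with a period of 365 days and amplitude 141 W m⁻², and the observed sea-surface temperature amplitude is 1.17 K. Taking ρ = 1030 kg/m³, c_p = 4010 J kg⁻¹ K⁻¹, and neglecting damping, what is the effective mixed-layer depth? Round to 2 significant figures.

150 m

ω = 2π / 3.15×10^7 s = 1.99×10^-7 s⁻¹.
Required C = F₀ / (A ω) = 141 / (1.17 × 1.99×10^-7) = 6.05×10^8 J/(m²·K).
D = C / (ρ c_p) = 6.05×10^8 / (1030 × 4010) = 146 m.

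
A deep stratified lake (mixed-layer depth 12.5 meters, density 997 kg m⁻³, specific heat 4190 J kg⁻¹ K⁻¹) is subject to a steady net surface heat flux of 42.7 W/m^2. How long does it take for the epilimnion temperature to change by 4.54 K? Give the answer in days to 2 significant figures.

Areal heat capacity C = ρ c_p D = 997 × 4190 × 12.5 = 5.22×10^7 J/(m²·K).
Time required: Δt = C ΔT / F = 5.22×10^7 × 4.54 / 42.7 = 5.55×10^6 s.
In days: 5.55×10^6 s / (86400 s/day) = 64.3 days.

64 days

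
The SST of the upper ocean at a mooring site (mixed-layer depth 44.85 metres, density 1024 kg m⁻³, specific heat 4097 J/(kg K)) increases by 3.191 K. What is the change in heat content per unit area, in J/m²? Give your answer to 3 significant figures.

Areal heat capacity C = ρ c_p D = 1024 × 4097 × 44.85 = 1.88×10^8 J m⁻² K⁻¹.
ΔQ = C ΔT = 1.88×10^8 × 3.191 = 6.00×10^8 J/m².

6.00×10^8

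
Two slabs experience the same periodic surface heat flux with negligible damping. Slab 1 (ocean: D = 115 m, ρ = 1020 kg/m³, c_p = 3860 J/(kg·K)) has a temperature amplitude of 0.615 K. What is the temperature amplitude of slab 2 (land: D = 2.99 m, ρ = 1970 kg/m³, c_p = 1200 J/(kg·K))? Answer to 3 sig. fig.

39.4 K

C_ocean = 4.53×10^8 J/(m²·K); C_land = 7.07×10^6 J/(m²·K).
A ∝ 1/C ⇒ A_land = A_ocean × C_ocean/C_land = 0.615 × 64.1 = 39.4 K.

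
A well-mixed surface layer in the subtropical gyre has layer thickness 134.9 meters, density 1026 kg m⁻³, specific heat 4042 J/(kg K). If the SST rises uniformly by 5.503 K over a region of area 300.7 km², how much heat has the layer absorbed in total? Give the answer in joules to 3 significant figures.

9.26×10^17 J

Areal heat capacity C = ρ c_p D = 1026 × 4042 × 134.9 = 5.59×10^8 J/(m^2 K).
Heat per unit area: q = C ΔT = 5.59×10^8 × 5.503 = 3.08×10^9 J/m².
Total heat: Q = q × A = 3.08×10^9 × (300.7 × 10⁶ m²) = 9.26×10^17 J.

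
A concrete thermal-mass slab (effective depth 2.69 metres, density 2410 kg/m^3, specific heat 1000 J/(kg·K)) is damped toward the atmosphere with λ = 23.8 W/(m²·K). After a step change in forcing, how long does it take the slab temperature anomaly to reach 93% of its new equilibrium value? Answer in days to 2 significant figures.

8.4 days

Areal heat capacity C = ρ c_p D = 2410 × 1000 × 2.69 = 6.48×10^6 J/(m²·K).
τ = C / λ = 6.48×10^6 / 23.8 = 2.72×10^5 s.
Fraction reached: 1 − e^(−t/τ) = 0.93 ⇒ t = −τ ln(1 − 0.93) = τ × 2.66.
t = 7.24×10^5 s = 8.38 days.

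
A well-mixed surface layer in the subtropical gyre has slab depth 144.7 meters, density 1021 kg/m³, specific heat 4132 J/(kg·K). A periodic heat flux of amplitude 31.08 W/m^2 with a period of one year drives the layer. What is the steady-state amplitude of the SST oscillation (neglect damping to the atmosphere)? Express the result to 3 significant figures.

0.256 K

Areal heat capacity C = ρ c_p D = 1021 × 4132 × 144.7 = 6.10×10^8 J/(m^2 K).
Angular frequency ω = 2π / T = 2π / 3.15×10^7 s = 1.99×10^-7 s⁻¹.
Cω = 6.10×10^8 × 1.99×10^-7 = 122 W/(m²·K).
Amplitude A = F₀ / (Cω) = 31.08 / 122 = 0.256 K.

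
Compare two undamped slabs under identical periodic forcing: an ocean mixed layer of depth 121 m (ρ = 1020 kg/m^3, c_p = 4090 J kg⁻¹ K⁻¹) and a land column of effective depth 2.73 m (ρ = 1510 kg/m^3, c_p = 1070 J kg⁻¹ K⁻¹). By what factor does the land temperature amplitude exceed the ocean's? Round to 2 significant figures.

C_ocean = 1020 × 4090 × 121 = 5.05×10^8 J/(m²·K).
C_land = 1510 × 1070 × 2.73 = 4.41×10^6 J/(m²·K).
Undamped amplitude ∝ 1/C, so A_land/A_ocean = C_ocean/C_land = 114.

110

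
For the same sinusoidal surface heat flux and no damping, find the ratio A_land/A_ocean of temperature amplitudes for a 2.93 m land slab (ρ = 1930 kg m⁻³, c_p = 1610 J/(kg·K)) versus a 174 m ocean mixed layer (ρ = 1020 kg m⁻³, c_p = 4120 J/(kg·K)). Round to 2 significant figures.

80

C_ocean = 1020 × 4120 × 174 = 7.31×10^8 J/(m²·K).
C_land = 1930 × 1610 × 2.93 = 9.10×10^6 J/(m²·K).
Undamped amplitude ∝ 1/C, so A_land/A_ocean = C_ocean/C_land = 80.3.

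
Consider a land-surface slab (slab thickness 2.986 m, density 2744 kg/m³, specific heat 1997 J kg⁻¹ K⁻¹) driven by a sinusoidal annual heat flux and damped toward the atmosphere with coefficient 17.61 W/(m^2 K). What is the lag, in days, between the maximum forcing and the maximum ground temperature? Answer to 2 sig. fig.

11 days

Areal heat capacity C = ρ c_p D = 2744 × 1997 × 2.986 = 1.64×10^7 J/(m^2 K).
ω = 2π / 3.15×10^7 s = 1.99×10^-7 s⁻¹.
Phase lag φ = arctan(Cω/λ) = arctan(3.26/17.61) = 0.183 rad.
Time lag = φ / ω = 0.183 / 1.99×10^-7 = 9.19×10^5 s = 10.6 days.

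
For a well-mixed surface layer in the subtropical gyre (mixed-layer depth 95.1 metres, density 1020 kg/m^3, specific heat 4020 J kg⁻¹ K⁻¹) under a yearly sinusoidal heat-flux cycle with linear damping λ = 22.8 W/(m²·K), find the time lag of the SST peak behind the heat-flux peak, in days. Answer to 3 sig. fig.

74.7 days

Areal heat capacity C = ρ c_p D = 1020 × 4020 × 95.1 = 3.90×10^8 J/(m²·K).
ω = 2π / 3.15×10^7 s = 1.99×10^-7 s⁻¹.
Phase lag φ = arctan(Cω/λ) = arctan(77.7/22.8) = 1.29 rad.
Time lag = φ / ω = 1.29 / 1.99×10^-7 = 6.45×10^6 s = 74.7 days.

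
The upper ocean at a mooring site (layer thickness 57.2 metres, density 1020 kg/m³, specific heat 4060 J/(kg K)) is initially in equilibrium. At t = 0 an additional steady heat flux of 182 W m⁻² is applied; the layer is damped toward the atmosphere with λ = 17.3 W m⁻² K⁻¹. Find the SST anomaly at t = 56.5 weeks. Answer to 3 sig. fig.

Areal heat capacity C = ρ c_p D = 1020 × 4060 × 57.2 = 2.37×10^8 J m⁻² K⁻¹.
τ = C / λ = 2.37×10^8 / 17.3 = 1.37×10^7 s.
Equilibrium anomaly ΔT_eq = F / λ = 182 / 17.3 = 10.5 K.
t = 56.5 weeks = 3.42×10^7 s, so t/τ = 2.50.
ΔT(t) = ΔT_eq (1 − e^(−t/τ)) = 10.5 × (1 − e^−2.50) = 9.65 K.

9.65 K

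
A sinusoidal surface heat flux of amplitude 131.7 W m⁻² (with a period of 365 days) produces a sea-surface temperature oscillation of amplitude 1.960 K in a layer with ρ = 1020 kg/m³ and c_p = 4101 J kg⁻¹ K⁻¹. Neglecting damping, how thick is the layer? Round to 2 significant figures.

ω = 2π / 3.15×10^7 s = 1.99×10^-7 s⁻¹.
Required C = F₀ / (A ω) = 131.7 / (1.960 × 1.99×10^-7) = 3.37×10^8 J/(m²·K).
D = C / (ρ c_p) = 3.37×10^8 / (1020 × 4101) = 80.6 m.

81 m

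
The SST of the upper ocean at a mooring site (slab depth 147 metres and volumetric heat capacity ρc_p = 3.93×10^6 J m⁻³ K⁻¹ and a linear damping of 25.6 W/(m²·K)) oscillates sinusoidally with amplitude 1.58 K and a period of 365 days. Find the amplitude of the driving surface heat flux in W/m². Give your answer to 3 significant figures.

186

Areal heat capacity C = ρc_p × D = 3.93×10^6 × 147 = 5.78×10^8 J/(m²·K).
ω = 2π / 3.15×10^7 s = 1.99×10^-7 s⁻¹.
√((Cω)² + λ²) = √((115)² + 25.6²) = 118 W/(m²·K).
F₀ = A × √((Cω)²+λ²) = 1.58 × 118 = 186 W/m².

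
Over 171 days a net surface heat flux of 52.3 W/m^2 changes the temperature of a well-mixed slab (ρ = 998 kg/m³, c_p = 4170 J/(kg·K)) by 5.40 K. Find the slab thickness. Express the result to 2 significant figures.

Heat input Q = F Δt = 52.3 × 1.48×10^7 s = 7.73×10^8 J/m².
Required areal heat capacity C = Q / ΔT = 1.43×10^8 J/(m²·K).
Depth D = C / (ρ c_p) = 1.43×10^8 / (998 × 4170) = 34.4 m.

34 m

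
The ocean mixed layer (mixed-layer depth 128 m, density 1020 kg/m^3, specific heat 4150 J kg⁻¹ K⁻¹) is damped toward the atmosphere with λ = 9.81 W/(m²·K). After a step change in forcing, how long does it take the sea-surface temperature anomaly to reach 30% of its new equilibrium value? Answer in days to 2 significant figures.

230 days

Areal heat capacity C = ρ c_p D = 1020 × 4150 × 128 = 5.42×10^8 J m⁻² K⁻¹.
τ = C / λ = 5.42×10^8 / 9.81 = 5.52×10^7 s.
Fraction reached: 1 − e^(−t/τ) = 0.30 ⇒ t = −τ ln(1 − 0.30) = τ × 0.357.
t = 1.97×10^7 s = 228 days.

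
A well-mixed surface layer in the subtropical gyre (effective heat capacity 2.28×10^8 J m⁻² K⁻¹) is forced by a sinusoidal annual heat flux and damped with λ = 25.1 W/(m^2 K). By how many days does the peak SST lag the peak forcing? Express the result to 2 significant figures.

Areal heat capacity C = 2.28×10^8 J m⁻² K⁻¹ (given).
ω = 2π / 3.15×10^7 s = 1.99×10^-7 s⁻¹.
Phase lag φ = arctan(Cω/λ) = arctan(45.4/25.1) = 1.07 rad.
Time lag = φ / ω = 1.07 / 1.99×10^-7 = 5.35×10^6 s = 61.9 days.

62 days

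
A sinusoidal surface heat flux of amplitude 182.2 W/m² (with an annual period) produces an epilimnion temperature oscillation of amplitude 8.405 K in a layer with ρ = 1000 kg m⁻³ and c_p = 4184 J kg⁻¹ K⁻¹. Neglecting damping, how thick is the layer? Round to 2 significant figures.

26 m

ω = 2π / 3.15×10^7 s = 1.99×10^-7 s⁻¹.
Required C = F₀ / (A ω) = 182.2 / (8.405 × 1.99×10^-7) = 1.09×10^8 J/(m²·K).
D = C / (ρ c_p) = 1.09×10^8 / (1000 × 4184) = 26.0 m.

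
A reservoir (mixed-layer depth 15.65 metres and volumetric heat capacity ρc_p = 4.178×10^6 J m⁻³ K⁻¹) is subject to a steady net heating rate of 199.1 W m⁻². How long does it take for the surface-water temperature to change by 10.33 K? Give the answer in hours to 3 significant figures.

942 hours

Areal heat capacity C = ρc_p × D = 4.178×10^6 × 15.65 = 6.54×10^7 J/(m²·K).
Time required: Δt = C ΔT / F = 6.54×10^7 × 10.33 / 199.1 = 3.39×10^6 s.
In hours: 3.39×10^6 s / (3600 s/hour) = 942 hours.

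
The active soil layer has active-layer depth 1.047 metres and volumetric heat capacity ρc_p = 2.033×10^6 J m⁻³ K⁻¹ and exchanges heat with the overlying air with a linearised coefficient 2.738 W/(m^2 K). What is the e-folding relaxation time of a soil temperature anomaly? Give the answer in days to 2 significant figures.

9.0 days

Areal heat capacity C = ρc_p × D = 2.033×10^6 × 1.047 = 2.13×10^6 J/(m²·K).
Relaxation time τ = C / λ = 2.13×10^6 / 2.738 = 7.77×10^5 s.
In days: 7.77×10^5 s / (86400 s/day) = 9.00 days.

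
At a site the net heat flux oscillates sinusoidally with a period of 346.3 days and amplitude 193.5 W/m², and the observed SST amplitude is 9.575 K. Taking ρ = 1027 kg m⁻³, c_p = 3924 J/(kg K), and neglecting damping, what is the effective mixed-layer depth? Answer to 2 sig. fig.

ω = 2π / 2.99×10^7 s = 2.10×10^-7 s⁻¹.
Required C = F₀ / (A ω) = 193.5 / (9.575 × 2.10×10^-7) = 9.62×10^7 J/(m²·K).
D = C / (ρ c_p) = 9.62×10^7 / (1027 × 3924) = 23.9 m.

24 m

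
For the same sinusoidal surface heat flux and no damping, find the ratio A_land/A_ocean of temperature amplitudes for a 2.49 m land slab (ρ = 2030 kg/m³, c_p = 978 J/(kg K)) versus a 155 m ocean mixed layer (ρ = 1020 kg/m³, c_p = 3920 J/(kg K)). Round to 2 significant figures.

130

C_ocean = 1020 × 3920 × 155 = 6.20×10^8 J/(m²·K).
C_land = 2030 × 978 × 2.49 = 4.94×10^6 J/(m²·K).
Undamped amplitude ∝ 1/C, so A_land/A_ocean = C_ocean/C_land = 125.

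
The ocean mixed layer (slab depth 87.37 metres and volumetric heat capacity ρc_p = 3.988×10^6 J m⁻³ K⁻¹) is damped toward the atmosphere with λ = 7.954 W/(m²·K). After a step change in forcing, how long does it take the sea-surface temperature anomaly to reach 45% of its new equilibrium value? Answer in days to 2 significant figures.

Areal heat capacity C = ρc_p × D = 3.988×10^6 × 87.37 = 3.48×10^8 J/(m²·K).
τ = C / λ = 3.48×10^8 / 7.954 = 4.38×10^7 s.
Fraction reached: 1 − e^(−t/τ) = 0.45 ⇒ t = −τ ln(1 − 0.45) = τ × 0.598.
t = 2.62×10^7 s = 303 days.

300 days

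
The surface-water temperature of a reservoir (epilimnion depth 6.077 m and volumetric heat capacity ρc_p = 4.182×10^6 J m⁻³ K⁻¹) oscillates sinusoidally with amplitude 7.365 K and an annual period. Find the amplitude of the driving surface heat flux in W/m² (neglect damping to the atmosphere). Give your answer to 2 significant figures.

37

Areal heat capacity C = ρc_p × D = 4.182×10^6 × 6.077 = 2.54×10^7 J m⁻² K⁻¹.
ω = 2π / 3.15×10^7 s = 1.99×10^-7 s⁻¹.
Cω = 2.54×10^7 × 1.99×10^-7 = 5.06 W/(m²·K).
F₀ = A × Cω = 7.365 × 5.06 = 37.3 W/m².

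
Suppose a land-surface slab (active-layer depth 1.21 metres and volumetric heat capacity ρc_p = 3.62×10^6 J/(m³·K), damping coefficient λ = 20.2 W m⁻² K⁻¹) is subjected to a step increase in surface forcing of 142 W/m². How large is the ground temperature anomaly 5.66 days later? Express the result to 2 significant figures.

Areal heat capacity C = ρc_p × D = 3.62×10^6 × 1.21 = 4.38×10^6 J m⁻² K⁻¹.
τ = C / λ = 4.38×10^6 / 20.2 = 2.17×10^5 s.
Equilibrium anomaly ΔT_eq = F / λ = 142 / 20.2 = 7.03 K.
t = 5.66 days = 4.89×10^5 s, so t/τ = 2.26.
ΔT(t) = ΔT_eq (1 − e^(−t/τ)) = 7.03 × (1 − e^−2.26) = 6.29 K.

6.3 K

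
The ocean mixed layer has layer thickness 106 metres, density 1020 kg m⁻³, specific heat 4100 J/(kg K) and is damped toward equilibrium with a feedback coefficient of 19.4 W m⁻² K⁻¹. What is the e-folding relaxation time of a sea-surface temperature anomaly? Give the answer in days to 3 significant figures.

264 days

Areal heat capacity C = ρ c_p D = 1020 × 4100 × 106 = 4.43×10^8 J/(m^2 K).
Relaxation time τ = C / λ = 4.43×10^8 / 19.4 = 2.29×10^7 s.
In days: 2.29×10^7 s / (86400 s/day) = 264 days.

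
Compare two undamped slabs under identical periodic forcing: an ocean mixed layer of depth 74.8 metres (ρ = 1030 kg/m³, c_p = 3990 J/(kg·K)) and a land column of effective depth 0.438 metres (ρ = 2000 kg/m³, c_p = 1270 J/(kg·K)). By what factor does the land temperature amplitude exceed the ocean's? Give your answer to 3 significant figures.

C_ocean = 1030 × 3990 × 74.8 = 3.07×10^8 J/(m²·K).
C_land = 2000 × 1270 × 0.438 = 1.11×10^6 J/(m²·K).
Undamped amplitude ∝ 1/C, so A_land/A_ocean = C_ocean/C_land = 276.

276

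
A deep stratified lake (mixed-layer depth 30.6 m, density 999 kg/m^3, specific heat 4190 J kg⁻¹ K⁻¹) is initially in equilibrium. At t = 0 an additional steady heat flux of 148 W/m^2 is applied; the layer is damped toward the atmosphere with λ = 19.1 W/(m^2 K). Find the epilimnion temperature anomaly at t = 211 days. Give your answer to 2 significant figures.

Areal heat capacity C = ρ c_p D = 999 × 4190 × 30.6 = 1.28×10^8 J m⁻² K⁻¹.
τ = C / λ = 1.28×10^8 / 19.1 = 6.71×10^6 s.
Equilibrium anomaly ΔT_eq = F / λ = 148 / 19.1 = 7.75 K.
t = 211 days = 1.82×10^7 s, so t/τ = 2.72.
ΔT(t) = ΔT_eq (1 − e^(−t/τ)) = 7.75 × (1 − e^−2.72) = 7.24 K.

7.2 K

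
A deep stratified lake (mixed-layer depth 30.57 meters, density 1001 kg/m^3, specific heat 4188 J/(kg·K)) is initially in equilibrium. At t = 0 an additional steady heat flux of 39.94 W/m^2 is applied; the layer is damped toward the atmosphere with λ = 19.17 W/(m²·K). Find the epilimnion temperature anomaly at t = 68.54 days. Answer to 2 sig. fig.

1.2 K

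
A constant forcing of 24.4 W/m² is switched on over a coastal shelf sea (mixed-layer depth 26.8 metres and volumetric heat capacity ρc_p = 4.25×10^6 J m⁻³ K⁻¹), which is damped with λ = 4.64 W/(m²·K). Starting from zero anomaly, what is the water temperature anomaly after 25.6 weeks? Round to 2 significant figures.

2.5 K

Areal heat capacity C = ρc_p × D = 4.25×10^6 × 26.8 = 1.14×10^8 J/(m²·K).
τ = C / λ = 1.14×10^8 / 4.64 = 2.45×10^7 s.
Equilibrium anomaly ΔT_eq = F / λ = 24.4 / 4.64 = 5.26 K.
t = 25.6 weeks = 1.55×10^7 s, so t/τ = 0.631.
ΔT(t) = ΔT_eq (1 − e^(−t/τ)) = 5.26 × (1 − e^−0.631) = 2.46 K.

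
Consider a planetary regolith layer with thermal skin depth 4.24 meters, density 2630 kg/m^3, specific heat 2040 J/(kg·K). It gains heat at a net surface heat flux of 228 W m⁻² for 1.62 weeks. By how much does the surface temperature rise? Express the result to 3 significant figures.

Areal heat capacity C = ρ c_p D = 2630 × 2040 × 4.24 = 2.27×10^7 J m⁻² K⁻¹.
Net heat input Q = F Δt = 228 × (1.62 weeks × 6.048×10^5 s/week) = 2.23×10^8 J/m².
ΔT = Q / C = 2.23×10^8 / 2.27×10^7 = 9.82 K.

9.82 K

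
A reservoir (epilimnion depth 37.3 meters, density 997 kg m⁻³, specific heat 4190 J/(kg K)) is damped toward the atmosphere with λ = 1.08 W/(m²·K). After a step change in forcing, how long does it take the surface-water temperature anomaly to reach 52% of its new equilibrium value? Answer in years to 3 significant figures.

3.36 years

Areal heat capacity C = ρ c_p D = 997 × 4190 × 37.3 = 1.56×10^8 J/(m²·K).
τ = C / λ = 1.56×10^8 / 1.08 = 1.44×10^8 s.
Fraction reached: 1 − e^(−t/τ) = 0.52 ⇒ t = −τ ln(1 − 0.52) = τ × 0.734.
t = 1.06×10^8 s = 3.36 years.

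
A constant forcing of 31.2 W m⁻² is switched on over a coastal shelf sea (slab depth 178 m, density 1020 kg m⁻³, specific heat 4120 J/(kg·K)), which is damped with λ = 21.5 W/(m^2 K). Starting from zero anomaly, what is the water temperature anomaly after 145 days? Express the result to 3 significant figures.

0.439 K

Areal heat capacity C = ρ c_p D = 1020 × 4120 × 178 = 7.48×10^8 J/(m²·K).
τ = C / λ = 7.48×10^8 / 21.5 = 3.48×10^7 s.
Equilibrium anomaly ΔT_eq = F / λ = 31.2 / 21.5 = 1.45 K.
t = 145 days = 1.25×10^7 s, so t/τ = 0.360.
ΔT(t) = ΔT_eq (1 − e^(−t/τ)) = 1.45 × (1 − e^−0.360) = 0.439 K.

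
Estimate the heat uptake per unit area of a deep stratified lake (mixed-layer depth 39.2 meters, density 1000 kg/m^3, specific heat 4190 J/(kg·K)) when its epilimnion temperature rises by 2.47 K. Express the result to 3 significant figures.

4.06×10^8

Areal heat capacity C = ρ c_p D = 1000 × 4190 × 39.2 = 1.64×10^8 J/(m²·K).
ΔQ = C ΔT = 1.64×10^8 × 2.47 = 4.06×10^8 J/m².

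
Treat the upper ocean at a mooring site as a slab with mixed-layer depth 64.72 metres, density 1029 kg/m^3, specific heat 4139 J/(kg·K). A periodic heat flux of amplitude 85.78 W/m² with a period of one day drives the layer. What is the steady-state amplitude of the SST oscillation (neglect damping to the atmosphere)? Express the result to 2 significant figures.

0.0043 K

Areal heat capacity C = ρ c_p D = 1029 × 4139 × 64.72 = 2.76×10^8 J/(m^2 K).
Angular frequency ω = 2π / T = 2π / 86400 s = 7.27×10^-5 s⁻¹.
Cω = 2.76×10^8 × 7.27×10^-5 = 20000 W/(m²·K).
Amplitude A = F₀ / (Cω) = 85.78 / 20000 = 0.00428 K.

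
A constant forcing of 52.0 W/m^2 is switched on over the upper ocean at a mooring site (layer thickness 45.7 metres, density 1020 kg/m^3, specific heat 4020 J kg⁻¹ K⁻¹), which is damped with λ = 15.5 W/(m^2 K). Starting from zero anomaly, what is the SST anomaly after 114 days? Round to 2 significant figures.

Areal heat capacity C = ρ c_p D = 1020 × 4020 × 45.7 = 1.87×10^8 J/(m²·K).
τ = C / λ = 1.87×10^8 / 15.5 = 1.21×10^7 s.
Equilibrium anomaly ΔT_eq = F / λ = 52.0 / 15.5 = 3.35 K.
t = 114 days = 9.85×10^6 s, so t/τ = 0.815.
ΔT(t) = ΔT_eq (1 − e^(−t/τ)) = 3.35 × (1 − e^−0.815) = 1.87 K.

1.9 K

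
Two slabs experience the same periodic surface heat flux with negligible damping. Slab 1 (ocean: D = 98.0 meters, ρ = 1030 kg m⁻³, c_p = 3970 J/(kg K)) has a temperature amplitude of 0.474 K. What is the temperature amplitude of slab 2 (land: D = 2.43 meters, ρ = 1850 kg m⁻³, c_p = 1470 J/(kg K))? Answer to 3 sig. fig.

C_ocean = 4.01×10^8 J/(m²·K); C_land = 6.61×10^6 J/(m²·K).
A ∝ 1/C ⇒ A_land = A_ocean × C_ocean/C_land = 0.474 × 60.6 = 28.7 K.

28.7 K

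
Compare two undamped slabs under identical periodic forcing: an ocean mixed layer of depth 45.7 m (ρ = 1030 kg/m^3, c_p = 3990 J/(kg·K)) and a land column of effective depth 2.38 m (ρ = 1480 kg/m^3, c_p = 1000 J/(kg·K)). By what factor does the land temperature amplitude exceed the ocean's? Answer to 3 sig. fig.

C_ocean = 1030 × 3990 × 45.7 = 1.88×10^8 J/(m²·K).
C_land = 1480 × 1000 × 2.38 = 3.52×10^6 J/(m²·K).
Undamped amplitude ∝ 1/C, so A_land/A_ocean = C_ocean/C_land = 53.3.

53.3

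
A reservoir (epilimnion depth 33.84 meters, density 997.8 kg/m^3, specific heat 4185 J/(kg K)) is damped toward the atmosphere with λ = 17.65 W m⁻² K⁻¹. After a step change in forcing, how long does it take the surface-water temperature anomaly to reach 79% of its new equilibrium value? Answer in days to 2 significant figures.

140 days

Areal heat capacity C = ρ c_p D = 997.8 × 4185 × 33.84 = 1.41×10^8 J/(m^2 K).
τ = C / λ = 1.41×10^8 / 17.65 = 8.01×10^6 s.
Fraction reached: 1 − e^(−t/τ) = 0.79 ⇒ t = −τ ln(1 − 0.79) = τ × 1.56.
t = 1.25×10^7 s = 145 days.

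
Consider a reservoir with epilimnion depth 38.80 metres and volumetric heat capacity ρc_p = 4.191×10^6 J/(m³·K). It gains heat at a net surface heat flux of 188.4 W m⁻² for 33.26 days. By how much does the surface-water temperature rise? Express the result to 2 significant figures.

3.3 K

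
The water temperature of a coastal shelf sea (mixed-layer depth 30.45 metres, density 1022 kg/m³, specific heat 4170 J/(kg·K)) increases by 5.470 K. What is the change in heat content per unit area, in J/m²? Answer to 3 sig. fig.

7.10×10^8

Areal heat capacity C = ρ c_p D = 1022 × 4170 × 30.45 = 1.30×10^8 J m⁻² K⁻¹.
ΔQ = C ΔT = 1.30×10^8 × 5.470 = 7.10×10^8 J/m².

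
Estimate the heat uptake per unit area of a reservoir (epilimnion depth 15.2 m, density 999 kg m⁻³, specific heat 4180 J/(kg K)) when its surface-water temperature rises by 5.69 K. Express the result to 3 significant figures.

3.61×10^8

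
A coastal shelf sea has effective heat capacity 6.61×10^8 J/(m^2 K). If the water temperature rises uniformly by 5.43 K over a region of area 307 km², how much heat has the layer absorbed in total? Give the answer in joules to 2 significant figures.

Areal heat capacity C = 6.61×10^8 J/(m^2 K) (given).
Heat per unit area: q = C ΔT = 6.61×10^8 × 5.43 = 3.59×10^9 J/m².
Total heat: Q = q × A = 3.59×10^9 × (307 × 10⁶ m²) = 1.10×10^18 J.

1.1×10^18 J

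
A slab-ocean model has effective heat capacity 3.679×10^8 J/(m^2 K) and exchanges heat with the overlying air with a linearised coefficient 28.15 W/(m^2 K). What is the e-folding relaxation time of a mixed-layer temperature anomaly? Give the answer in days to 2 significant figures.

150 days

Areal heat capacity C = 3.679×10^8 J/(m^2 K) (given).
Relaxation time τ = C / λ = 3.68×10^8 / 28.15 = 1.31×10^7 s.
In days: 1.31×10^7 s / (86400 s/day) = 151 days.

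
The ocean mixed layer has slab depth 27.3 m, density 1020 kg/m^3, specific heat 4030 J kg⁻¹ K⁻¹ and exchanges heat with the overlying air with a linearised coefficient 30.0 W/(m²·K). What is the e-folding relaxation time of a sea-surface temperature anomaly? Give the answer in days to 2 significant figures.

Areal heat capacity C = ρ c_p D = 1020 × 4030 × 27.3 = 1.12×10^8 J/(m^2 K).
Relaxation time τ = C / λ = 1.12×10^8 / 30.0 = 3.74×10^6 s.
In days: 3.74×10^6 s / (86400 s/day) = 43.3 days.

43 days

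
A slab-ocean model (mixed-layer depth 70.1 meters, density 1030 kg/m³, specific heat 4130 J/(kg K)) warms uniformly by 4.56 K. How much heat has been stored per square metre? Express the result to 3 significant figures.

Areal heat capacity C = ρ c_p D = 1030 × 4130 × 70.1 = 2.98×10^8 J/(m²·K).
ΔQ = C ΔT = 2.98×10^8 × 4.56 = 1.36×10^9 J/m².

1.36×10^9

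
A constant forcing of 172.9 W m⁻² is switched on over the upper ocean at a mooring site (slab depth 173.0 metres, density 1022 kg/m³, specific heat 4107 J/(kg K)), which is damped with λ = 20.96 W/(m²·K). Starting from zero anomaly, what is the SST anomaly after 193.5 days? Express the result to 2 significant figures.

3.2 K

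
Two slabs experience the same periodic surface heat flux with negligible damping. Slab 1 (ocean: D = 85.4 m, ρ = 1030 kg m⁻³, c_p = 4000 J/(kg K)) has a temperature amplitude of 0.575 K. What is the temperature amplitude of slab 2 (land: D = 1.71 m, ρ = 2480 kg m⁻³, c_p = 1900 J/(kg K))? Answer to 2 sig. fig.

C_ocean = 3.52×10^8 J/(m²·K); C_land = 8.06×10^6 J/(m²·K).
A ∝ 1/C ⇒ A_land = A_ocean × C_ocean/C_land = 0.575 × 43.7 = 25.1 K.

25 K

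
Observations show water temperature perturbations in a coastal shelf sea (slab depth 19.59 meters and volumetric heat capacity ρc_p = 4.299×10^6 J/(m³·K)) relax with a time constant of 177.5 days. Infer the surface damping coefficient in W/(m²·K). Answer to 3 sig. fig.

5.49

Areal heat capacity C = ρc_p × D = 4.299×10^6 × 19.59 = 8.42×10^7 J/(m^2 K).
τ = 177.5 days = 1.53×10^7 s.
λ = C / τ = 8.42×10^7 / 1.53×10^7 = 5.49 W/(m²·K).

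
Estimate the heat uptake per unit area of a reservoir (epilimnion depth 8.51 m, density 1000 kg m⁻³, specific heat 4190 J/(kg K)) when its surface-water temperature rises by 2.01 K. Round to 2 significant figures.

7.2×10^7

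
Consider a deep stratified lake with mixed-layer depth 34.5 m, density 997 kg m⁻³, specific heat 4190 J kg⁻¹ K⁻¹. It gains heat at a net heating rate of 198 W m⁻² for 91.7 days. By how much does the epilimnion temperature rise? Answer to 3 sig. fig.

10.9 K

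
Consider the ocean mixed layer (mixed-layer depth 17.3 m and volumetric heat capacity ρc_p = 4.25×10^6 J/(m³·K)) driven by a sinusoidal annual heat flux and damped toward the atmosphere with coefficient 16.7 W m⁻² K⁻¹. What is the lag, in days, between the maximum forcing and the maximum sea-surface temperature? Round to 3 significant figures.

41.8 days

Areal heat capacity C = ρc_p × D = 4.25×10^6 × 17.3 = 7.35×10^7 J/(m^2 K).
ω = 2π / 3.15×10^7 s = 1.99×10^-7 s⁻¹.
Phase lag φ = arctan(Cω/λ) = arctan(14.6/16.7) = 0.720 rad.
Time lag = φ / ω = 0.720 / 1.99×10^-7 = 3.61×10^6 s = 41.8 days.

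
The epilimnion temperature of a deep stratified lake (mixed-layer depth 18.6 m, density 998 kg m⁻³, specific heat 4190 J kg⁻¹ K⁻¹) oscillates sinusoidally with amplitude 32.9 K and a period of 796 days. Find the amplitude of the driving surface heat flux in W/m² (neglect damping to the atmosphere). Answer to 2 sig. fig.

230

Areal heat capacity C = ρ c_p D = 998 × 4190 × 18.6 = 7.78×10^7 J/(m²·K).
ω = 2π / 6.88×10^7 s = 9.14×10^-8 s⁻¹.
Cω = 7.78×10^7 × 9.14×10^-8 = 7.11 W/(m²·K).
F₀ = A × Cω = 32.9 × 7.11 = 234 W/m².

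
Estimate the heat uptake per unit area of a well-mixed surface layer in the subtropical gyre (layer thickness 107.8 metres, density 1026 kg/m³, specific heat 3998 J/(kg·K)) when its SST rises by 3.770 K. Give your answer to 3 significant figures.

Areal heat capacity C = ρ c_p D = 1026 × 3998 × 107.8 = 4.42×10^8 J m⁻² K⁻¹.
ΔQ = C ΔT = 4.42×10^8 × 3.770 = 1.67×10^9 J/m².

1.67×10^9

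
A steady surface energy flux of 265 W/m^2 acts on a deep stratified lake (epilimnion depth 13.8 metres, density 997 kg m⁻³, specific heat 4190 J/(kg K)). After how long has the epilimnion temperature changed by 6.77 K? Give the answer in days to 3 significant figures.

Areal heat capacity C = ρ c_p D = 997 × 4190 × 13.8 = 5.76×10^7 J/(m²·K).
Time required: Δt = C ΔT / F = 5.76×10^7 × 6.77 / 265 = 1.47×10^6 s.
In days: 1.47×10^6 s / (86400 s/day) = 17.0 days.

17.0 days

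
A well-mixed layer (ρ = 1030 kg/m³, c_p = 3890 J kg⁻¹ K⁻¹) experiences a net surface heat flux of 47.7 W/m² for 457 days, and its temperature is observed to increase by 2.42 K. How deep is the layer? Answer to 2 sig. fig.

Heat input Q = F Δt = 47.7 × 3.95×10^7 s = 1.88×10^9 J/m².
Required areal heat capacity C = Q / ΔT = 7.78×10^8 J/(m²·K).
Depth D = C / (ρ c_p) = 7.78×10^8 / (1030 × 3890) = 194 m.

190 m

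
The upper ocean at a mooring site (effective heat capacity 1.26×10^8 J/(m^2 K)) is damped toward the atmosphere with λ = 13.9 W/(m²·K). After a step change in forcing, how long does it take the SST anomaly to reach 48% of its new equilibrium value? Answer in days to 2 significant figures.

69 days

Areal heat capacity C = 1.26×10^8 J/(m^2 K) (given).
τ = C / λ = 1.26×10^8 / 13.9 = 9.06×10^6 s.
Fraction reached: 1 − e^(−t/τ) = 0.48 ⇒ t = −τ ln(1 − 0.48) = τ × 0.654.
t = 5.93×10^6 s = 68.6 days.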